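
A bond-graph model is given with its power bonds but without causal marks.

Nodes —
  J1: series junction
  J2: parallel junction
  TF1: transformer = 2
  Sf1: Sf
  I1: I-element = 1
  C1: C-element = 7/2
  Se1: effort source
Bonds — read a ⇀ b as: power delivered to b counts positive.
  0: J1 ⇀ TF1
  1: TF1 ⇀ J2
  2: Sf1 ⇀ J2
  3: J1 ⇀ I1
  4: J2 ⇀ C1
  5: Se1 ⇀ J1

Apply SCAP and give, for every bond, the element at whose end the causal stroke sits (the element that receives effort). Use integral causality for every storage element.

bond 0 →J1
bond 1 →TF1
bond 2 →Sf1
bond 3 →I1
bond 4 →J2
bond 5 →J1

β2 →Sf1  (Sf1 (Sf) sets flow on bond)
β5 →J1  (Se1: effort source, stroke at far end)
β3 →I1  (I1 integral (f out))
β0 →J1  (J1: bond 3 brought flow, rest push out)
β1 →TF1  (TF1 one-in-one-out from 0)
β4 →J2  (closing 0-jn rule on J2)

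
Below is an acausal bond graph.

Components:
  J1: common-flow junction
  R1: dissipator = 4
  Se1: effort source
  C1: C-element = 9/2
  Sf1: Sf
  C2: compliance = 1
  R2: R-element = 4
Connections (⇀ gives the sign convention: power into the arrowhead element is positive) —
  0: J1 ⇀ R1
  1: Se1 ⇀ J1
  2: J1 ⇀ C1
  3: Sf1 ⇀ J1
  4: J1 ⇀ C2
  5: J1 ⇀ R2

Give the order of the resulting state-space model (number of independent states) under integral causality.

#1 →J1  (Se1 (Se) sets effort on bond)
#3 →Sf1  (source Sf1 imposes f)
#0 →J1  (1-jn J1 has f-setter on 3)
#2 →J1  (J1 flow already set via bond 3)
#4 →J1  (common-f at J1 fixed by 3)
#5 →J1  (common-f at J1 fixed by 3)

2  (C1, C2 all integral)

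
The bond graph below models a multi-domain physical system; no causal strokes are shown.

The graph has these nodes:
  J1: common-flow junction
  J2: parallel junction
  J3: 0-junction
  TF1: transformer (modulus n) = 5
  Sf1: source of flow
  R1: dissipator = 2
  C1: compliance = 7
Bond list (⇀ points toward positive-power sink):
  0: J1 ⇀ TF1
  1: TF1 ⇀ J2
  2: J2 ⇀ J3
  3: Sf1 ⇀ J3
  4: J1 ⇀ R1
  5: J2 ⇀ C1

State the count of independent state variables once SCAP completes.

1  (C1 all integral)

β3 |Sf1  (Sf1 (Sf) sets flow on bond)
β2 |J3  (only one effort-in slot at J3)
β5 |J2  (C1: C, integral causality)
β1 |TF1  (0-jn J2 has e-setter on 5)
β0 |J1  (TF TF1: opposite of bond 1)
β4 |R1  (closing 1-jn rule on J1)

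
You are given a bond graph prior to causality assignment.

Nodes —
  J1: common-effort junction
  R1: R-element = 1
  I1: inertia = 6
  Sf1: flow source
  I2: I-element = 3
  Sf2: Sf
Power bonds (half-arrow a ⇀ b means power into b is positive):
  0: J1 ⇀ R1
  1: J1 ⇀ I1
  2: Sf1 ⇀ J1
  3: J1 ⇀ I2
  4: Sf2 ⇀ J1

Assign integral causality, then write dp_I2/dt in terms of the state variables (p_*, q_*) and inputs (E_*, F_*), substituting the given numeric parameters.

dp_I2/dt = F_Sf1 + F_Sf2 - p_I1/6 - p_I2/3

b2 →Sf1  (source Sf1 imposes f)
b4 →Sf2  (source Sf2 imposes f)
b1 →I1  (I1 integral (f out))
b3 →I2  (prefer integral on I2)
b0 →J1  (J1 needs exactly one e-in)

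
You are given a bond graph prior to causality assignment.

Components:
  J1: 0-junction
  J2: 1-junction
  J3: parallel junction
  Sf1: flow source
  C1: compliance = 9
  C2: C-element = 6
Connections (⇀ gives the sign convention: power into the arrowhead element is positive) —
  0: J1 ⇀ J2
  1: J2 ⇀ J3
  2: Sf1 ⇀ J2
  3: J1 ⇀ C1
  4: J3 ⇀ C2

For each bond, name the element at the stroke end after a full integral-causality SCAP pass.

bond 2 stroke at Sf1  (source Sf1 imposes f)
bond 0 stroke at J2  (J2: bond 2 brought flow, rest push out)
bond 1 stroke at J2  (J2: bond 2 brought flow, rest push out)
bond 4 stroke at J3  (closing 0-jn rule on J3)
bond 3 stroke at J1  (only one effort-in slot at J1)

b0 stroke at J2
b1 stroke at J2
b2 stroke at Sf1
b3 stroke at J1
b4 stroke at J3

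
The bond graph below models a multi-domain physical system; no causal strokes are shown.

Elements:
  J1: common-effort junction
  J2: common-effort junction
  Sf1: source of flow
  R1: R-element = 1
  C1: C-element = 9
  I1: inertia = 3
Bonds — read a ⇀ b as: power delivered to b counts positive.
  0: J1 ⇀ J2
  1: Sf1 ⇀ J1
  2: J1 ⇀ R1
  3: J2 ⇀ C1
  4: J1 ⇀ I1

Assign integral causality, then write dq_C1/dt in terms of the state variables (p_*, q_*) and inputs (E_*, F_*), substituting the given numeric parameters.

dq_C1/dt = F_Sf1 - p_I1/3 - q_C1/9

b1 →Sf1  (Sf1 (Sf) sets flow on bond)
b3 →J2  (prefer integral on C1)
b0 →J1  (common-e at J2 fixed by 3)
b2 →R1  (J1: bond 0 brought effort, rest push out)
b4 →I1  (0-jn J1 has e-setter on 0)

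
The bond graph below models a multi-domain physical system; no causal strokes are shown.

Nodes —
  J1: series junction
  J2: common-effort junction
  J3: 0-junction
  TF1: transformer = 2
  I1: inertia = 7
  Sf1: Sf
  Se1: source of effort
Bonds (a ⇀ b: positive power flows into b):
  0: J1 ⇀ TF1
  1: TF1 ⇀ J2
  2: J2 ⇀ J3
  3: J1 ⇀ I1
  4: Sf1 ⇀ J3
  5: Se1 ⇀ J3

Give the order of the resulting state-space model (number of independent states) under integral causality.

1  (I1 all integral)

bond 4 stroke→Sf1  (source Sf1 imposes f)
bond 5 stroke→J3  (source Se1 imposes e)
bond 2 stroke→J2  (J3 effort already set via bond 5)
bond 1 stroke→TF1  (common-e at J2 fixed by 2)
bond 0 stroke→J1  (TF TF1: opposite of bond 1)
bond 3 stroke→I1  (J1 needs exactly one f-in)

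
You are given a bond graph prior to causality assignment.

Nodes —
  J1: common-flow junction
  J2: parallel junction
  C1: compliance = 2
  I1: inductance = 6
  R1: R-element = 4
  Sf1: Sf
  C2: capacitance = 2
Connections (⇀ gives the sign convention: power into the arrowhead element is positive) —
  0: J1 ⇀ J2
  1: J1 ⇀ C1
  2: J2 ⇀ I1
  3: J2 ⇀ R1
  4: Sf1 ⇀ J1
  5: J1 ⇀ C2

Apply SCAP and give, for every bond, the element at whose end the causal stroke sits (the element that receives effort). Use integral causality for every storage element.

β4 |Sf1  (Sf1 fixes flow; stroke at Sf1)
β0 |J1  (1-jn J1 has f-setter on 4)
β1 |J1  (common-f at J1 fixed by 4)
β5 |J1  (1-jn J1 has f-setter on 4)
β2 |I1  (I1 outputs flow p/I1)
β3 |J2  (J2: last free bond brings effort in)

b0 →J1
b1 →J1
b2 →I1
b3 →J2
b4 →Sf1
b5 →J1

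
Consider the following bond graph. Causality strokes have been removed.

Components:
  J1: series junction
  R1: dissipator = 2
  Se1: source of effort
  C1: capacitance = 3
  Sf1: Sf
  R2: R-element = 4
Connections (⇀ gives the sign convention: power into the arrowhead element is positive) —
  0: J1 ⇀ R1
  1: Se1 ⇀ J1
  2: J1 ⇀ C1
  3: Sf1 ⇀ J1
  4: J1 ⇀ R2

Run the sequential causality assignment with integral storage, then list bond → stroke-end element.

#1 stroke at J1  (source Se1 imposes e)
#3 stroke at Sf1  (Sf1 (Sf) sets flow on bond)
#0 stroke at J1  (J1: bond 3 brought flow, rest push out)
#2 stroke at J1  (J1: bond 3 brought flow, rest push out)
#4 stroke at J1  (common-f at J1 fixed by 3)

b0 |J1
b1 |J1
b2 |J1
b3 |Sf1
b4 |J1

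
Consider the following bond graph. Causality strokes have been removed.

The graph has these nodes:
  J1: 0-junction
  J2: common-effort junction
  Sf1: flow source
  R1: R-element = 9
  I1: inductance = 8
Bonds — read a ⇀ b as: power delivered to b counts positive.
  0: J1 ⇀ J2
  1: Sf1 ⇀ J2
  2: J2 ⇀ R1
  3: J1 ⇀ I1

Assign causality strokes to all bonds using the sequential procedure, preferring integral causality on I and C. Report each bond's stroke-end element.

#0 →J1
#1 →Sf1
#2 →J2
#3 →I1

bond 1 |Sf1  (Sf1 fixes flow; stroke at Sf1)
bond 3 |I1  (I1 outputs flow p/I1)
bond 0 |J1  (J1 needs exactly one e-in)
bond 2 |J2  (only one effort-in slot at J2)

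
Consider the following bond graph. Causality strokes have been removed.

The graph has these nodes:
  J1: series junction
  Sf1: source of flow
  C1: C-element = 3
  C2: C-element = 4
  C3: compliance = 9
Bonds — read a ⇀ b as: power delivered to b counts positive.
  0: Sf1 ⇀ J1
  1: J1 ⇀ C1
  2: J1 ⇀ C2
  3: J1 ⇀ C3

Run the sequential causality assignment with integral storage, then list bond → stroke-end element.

b0 |Sf1
b1 |J1
b2 |J1
b3 |J1

b0 →Sf1  (Sf1: flow source, stroke at near end)
b1 →J1  (J1: bond 0 brought flow, rest push out)
b2 →J1  (common-f at J1 fixed by 0)
b3 →J1  (common-f at J1 fixed by 0)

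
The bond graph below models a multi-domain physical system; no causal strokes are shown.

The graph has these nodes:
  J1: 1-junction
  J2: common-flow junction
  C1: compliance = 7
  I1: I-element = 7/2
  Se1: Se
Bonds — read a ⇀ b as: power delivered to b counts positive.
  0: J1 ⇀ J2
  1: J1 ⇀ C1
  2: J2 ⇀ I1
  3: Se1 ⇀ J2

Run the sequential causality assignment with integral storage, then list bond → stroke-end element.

β3 stroke at J2  (Se1: effort source, stroke at far end)
β1 stroke at J1  (C1: C, integral causality)
β0 stroke at J2  (only one flow-in slot at J1)
β2 stroke at I1  (closing 1-jn rule on J2)

bond 0 |J2
bond 1 |J1
bond 2 |I1
bond 3 |J2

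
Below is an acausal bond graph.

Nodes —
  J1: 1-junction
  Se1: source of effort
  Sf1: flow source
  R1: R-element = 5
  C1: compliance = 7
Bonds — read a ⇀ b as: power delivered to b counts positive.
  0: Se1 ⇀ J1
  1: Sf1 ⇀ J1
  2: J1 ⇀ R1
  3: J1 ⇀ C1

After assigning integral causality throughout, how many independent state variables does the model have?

1  (C1 all integral)

b0 stroke→J1  (Se1: effort source, stroke at far end)
b1 stroke→Sf1  (Sf1 (Sf) sets flow on bond)
b2 stroke→J1  (J1 flow already set via bond 1)
b3 stroke→J1  (1-jn J1 has f-setter on 1)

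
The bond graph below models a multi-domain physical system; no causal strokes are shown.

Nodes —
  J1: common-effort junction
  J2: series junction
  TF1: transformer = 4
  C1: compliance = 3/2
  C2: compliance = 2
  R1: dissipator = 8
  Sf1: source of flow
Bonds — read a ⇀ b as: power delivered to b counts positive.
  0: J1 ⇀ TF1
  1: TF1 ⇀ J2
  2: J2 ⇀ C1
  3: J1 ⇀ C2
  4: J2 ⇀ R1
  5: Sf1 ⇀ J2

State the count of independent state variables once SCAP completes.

bond 5 →Sf1  (Sf1 fixes flow; stroke at Sf1)
bond 1 →J2  (1-jn J2 has f-setter on 5)
bond 2 →J2  (J2: bond 5 brought flow, rest push out)
bond 4 →J2  (J2: bond 5 brought flow, rest push out)
bond 0 →TF1  (TF1 one-in-one-out from 1)
bond 3 →J1  (J1 needs exactly one e-in)

2  (C1, C2 all integral)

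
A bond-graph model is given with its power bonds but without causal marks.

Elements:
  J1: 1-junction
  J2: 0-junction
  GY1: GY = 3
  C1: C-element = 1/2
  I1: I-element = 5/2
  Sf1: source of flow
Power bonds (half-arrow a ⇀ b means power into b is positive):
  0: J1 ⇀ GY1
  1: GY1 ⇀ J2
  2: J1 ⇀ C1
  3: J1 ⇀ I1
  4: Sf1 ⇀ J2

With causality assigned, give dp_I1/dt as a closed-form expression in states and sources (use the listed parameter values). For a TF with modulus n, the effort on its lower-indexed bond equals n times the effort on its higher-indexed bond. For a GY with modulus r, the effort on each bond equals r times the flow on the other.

β4 →Sf1  (Sf1 (Sf) sets flow on bond)
β1 →J2  (closing 0-jn rule on J2)
β0 →J1  (through GY1, causality inverts; strokes same side of GY1)
β2 →J1  (prefer integral on C1)
β3 →I1  (closing 1-jn rule on J1)

dp_I1/dt = 3*F_Sf1 - 2*q_C1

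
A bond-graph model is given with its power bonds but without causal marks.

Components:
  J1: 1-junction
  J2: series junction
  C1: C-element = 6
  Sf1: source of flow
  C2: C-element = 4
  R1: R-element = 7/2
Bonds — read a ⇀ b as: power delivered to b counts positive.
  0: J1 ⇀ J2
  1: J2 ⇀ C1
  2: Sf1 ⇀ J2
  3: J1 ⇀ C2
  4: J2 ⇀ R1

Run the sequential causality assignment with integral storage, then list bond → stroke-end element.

b0 stroke at J2
b1 stroke at J2
b2 stroke at Sf1
b3 stroke at J1
b4 stroke at J2

#2 stroke→Sf1  (Sf1 fixes flow; stroke at Sf1)
#0 stroke→J2  (J2: bond 2 brought flow, rest push out)
#1 stroke→J2  (common-f at J2 fixed by 2)
#4 stroke→J2  (1-jn J2 has f-setter on 2)
#3 stroke→J1  (1-jn J1 has f-setter on 0)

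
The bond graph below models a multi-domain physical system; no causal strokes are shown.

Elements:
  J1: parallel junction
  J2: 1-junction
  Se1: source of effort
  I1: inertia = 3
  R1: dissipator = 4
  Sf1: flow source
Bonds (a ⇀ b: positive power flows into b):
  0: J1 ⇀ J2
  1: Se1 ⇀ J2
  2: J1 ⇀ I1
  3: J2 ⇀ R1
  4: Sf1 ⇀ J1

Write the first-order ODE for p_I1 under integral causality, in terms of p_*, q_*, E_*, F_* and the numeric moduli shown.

bond 1 →J2  (Se1 (Se) sets effort on bond)
bond 4 →Sf1  (Sf1 (Sf) sets flow on bond)
bond 2 →I1  (I1: I, integral causality)
bond 0 →J1  (closing 0-jn rule on J1)
bond 3 →J2  (1-jn J2 has f-setter on 0)

dp_I1/dt = -E_Se1 + 4*F_Sf1 - 4*p_I1/3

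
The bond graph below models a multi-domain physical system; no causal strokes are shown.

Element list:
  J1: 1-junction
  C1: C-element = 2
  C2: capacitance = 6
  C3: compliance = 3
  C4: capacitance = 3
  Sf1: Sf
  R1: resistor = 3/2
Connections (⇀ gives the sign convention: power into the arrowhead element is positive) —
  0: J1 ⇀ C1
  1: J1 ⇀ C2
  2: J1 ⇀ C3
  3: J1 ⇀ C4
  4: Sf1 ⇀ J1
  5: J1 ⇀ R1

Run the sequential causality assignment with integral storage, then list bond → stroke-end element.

bond 4 stroke→Sf1  (Sf1 fixes flow; stroke at Sf1)
bond 0 stroke→J1  (common-f at J1 fixed by 4)
bond 1 stroke→J1  (common-f at J1 fixed by 4)
bond 2 stroke→J1  (J1: bond 4 brought flow, rest push out)
bond 3 stroke→J1  (J1 flow already set via bond 4)
bond 5 stroke→J1  (J1 flow already set via bond 4)

b0 stroke at J1
b1 stroke at J1
b2 stroke at J1
b3 stroke at J1
b4 stroke at Sf1
b5 stroke at J1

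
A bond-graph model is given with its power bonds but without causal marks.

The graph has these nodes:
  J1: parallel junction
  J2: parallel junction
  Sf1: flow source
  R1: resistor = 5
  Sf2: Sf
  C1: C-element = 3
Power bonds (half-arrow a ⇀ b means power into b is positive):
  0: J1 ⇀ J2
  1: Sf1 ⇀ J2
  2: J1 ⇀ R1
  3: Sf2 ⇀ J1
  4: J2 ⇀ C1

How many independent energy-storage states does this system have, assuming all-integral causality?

b1 stroke→Sf1  (Sf1 fixes flow; stroke at Sf1)
b3 stroke→Sf2  (Sf2 (Sf) sets flow on bond)
b4 stroke→J2  (C1 outputs effort q/C1)
b0 stroke→J1  (0-jn J2 has e-setter on 4)
b2 stroke→R1  (J1: bond 0 brought effort, rest push out)

1  (C1 all integral)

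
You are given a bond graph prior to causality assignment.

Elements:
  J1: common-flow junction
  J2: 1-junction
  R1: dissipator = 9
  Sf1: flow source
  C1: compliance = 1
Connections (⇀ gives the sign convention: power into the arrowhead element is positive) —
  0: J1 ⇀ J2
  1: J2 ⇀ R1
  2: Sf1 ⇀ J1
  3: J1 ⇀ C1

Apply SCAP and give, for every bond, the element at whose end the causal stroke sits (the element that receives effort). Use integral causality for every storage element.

b2 →Sf1  (Sf1: flow source, stroke at near end)
b0 →J1  (J1 flow already set via bond 2)
b3 →J1  (J1 flow already set via bond 2)
b1 →J2  (common-f at J2 fixed by 0)

b0 |J1
b1 |J2
b2 |Sf1
b3 |J1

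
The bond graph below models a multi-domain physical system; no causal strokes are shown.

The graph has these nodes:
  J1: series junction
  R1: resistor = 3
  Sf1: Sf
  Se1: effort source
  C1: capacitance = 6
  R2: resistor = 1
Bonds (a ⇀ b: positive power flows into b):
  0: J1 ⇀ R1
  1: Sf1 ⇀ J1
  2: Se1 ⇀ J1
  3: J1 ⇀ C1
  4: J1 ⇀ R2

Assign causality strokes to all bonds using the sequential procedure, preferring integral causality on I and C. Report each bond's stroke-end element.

β0 |J1
β1 |Sf1
β2 |J1
β3 |J1
β4 |J1

#1 →Sf1  (Sf1 (Sf) sets flow on bond)
#2 →J1  (Se1 (Se) sets effort on bond)
#0 →J1  (common-f at J1 fixed by 1)
#3 →J1  (common-f at J1 fixed by 1)
#4 →J1  (common-f at J1 fixed by 1)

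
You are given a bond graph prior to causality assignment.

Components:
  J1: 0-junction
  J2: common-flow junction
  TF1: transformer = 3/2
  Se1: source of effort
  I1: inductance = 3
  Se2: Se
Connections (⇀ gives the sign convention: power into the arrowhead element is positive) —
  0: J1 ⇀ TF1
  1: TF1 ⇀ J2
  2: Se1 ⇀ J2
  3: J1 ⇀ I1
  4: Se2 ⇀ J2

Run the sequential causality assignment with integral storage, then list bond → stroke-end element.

β0 →J1
β1 →TF1
β2 →J2
β3 →I1
β4 →J2

#2 |J2  (Se1: effort source, stroke at far end)
#4 |J2  (Se2: effort source, stroke at far end)
#1 |TF1  (J2 needs exactly one f-in)
#0 |J1  (through TF1, causality passes straight; one stroke at TF1)
#3 |I1  (J1 effort already set via bond 0)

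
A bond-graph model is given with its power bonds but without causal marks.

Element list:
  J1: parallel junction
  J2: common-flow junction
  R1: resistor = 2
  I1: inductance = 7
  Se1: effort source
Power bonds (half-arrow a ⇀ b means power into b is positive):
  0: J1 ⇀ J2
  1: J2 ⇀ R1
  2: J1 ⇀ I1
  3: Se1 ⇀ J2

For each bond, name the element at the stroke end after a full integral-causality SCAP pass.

β0 |J1
β1 |J2
β2 |I1
β3 |J2

β3 stroke at J2  (Se1 (Se) sets effort on bond)
β2 stroke at I1  (I1 integral (f out))
β0 stroke at J1  (J1 needs exactly one e-in)
β1 stroke at J2  (1-jn J2 has f-setter on 0)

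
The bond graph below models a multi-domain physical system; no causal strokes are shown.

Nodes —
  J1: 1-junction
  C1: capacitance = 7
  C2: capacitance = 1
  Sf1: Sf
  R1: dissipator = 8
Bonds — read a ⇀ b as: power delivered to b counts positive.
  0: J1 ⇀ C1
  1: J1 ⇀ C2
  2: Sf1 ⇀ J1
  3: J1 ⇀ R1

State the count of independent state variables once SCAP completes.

2  (C1, C2 all integral)

bond 2 |Sf1  (Sf1 (Sf) sets flow on bond)
bond 0 |J1  (J1: bond 2 brought flow, rest push out)
bond 1 |J1  (J1 flow already set via bond 2)
bond 3 |J1  (common-f at J1 fixed by 2)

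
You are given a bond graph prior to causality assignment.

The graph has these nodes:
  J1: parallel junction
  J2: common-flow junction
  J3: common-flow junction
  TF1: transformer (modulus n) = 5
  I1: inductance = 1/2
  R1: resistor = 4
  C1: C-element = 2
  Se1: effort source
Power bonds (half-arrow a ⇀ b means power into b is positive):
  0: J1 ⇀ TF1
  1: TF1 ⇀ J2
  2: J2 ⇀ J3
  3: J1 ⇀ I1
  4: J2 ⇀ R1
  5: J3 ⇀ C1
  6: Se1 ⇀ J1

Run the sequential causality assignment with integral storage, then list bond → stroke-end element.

b6 stroke at J1  (Se1 (Se) sets effort on bond)
b0 stroke at TF1  (common-e at J1 fixed by 6)
b3 stroke at I1  (J1: bond 6 brought effort, rest push out)
b1 stroke at J2  (TF TF1: opposite of bond 0)
b5 stroke at J3  (C1 outputs effort q/C1)
b2 stroke at J2  (J3: last free bond brings flow in)
b4 stroke at R1  (J2 needs exactly one f-in)

#0 |TF1
#1 |J2
#2 |J2
#3 |I1
#4 |R1
#5 |J3
#6 |J1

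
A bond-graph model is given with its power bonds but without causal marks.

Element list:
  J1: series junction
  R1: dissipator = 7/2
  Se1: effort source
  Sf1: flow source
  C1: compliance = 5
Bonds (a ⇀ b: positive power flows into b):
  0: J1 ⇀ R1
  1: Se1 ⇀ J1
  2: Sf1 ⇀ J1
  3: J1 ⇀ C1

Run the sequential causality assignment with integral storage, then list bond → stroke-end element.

β1 |J1  (Se1: effort source, stroke at far end)
β2 |Sf1  (Sf1 (Sf) sets flow on bond)
β0 |J1  (1-jn J1 has f-setter on 2)
β3 |J1  (1-jn J1 has f-setter on 2)

b0 |J1
b1 |J1
b2 |Sf1
b3 |J1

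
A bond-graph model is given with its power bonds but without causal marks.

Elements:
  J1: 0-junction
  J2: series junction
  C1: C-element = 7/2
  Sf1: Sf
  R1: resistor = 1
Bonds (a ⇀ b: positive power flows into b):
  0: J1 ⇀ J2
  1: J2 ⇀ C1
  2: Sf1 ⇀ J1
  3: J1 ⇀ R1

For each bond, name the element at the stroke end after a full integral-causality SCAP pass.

#0 stroke→J1
#1 stroke→J2
#2 stroke→Sf1
#3 stroke→R1

b2 stroke at Sf1  (Sf1 fixes flow; stroke at Sf1)
b1 stroke at J2  (prefer integral on C1)
b0 stroke at J1  (J2: last free bond brings flow in)
b3 stroke at R1  (J1: bond 0 brought effort, rest push out)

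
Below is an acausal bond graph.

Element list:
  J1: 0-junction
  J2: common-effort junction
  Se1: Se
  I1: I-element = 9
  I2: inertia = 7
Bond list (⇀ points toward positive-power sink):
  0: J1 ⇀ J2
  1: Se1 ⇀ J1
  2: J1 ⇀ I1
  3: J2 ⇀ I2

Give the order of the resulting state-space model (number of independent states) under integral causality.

β1 →J1  (source Se1 imposes e)
β0 →J2  (common-e at J1 fixed by 1)
β2 →I1  (common-e at J1 fixed by 1)
β3 →I2  (common-e at J2 fixed by 0)

2  (I1, I2 all integral)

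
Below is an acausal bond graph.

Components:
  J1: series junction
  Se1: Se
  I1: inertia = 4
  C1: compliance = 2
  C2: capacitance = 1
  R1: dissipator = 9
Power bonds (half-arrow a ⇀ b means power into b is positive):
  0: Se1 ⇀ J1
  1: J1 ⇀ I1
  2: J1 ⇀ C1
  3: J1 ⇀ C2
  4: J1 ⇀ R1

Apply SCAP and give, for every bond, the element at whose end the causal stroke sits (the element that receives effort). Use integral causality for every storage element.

β0 |J1
β1 |I1
β2 |J1
β3 |J1
β4 |J1

β0 stroke→J1  (source Se1 imposes e)
β1 stroke→I1  (I1 outputs flow p/I1)
β2 stroke→J1  (common-f at J1 fixed by 1)
β3 stroke→J1  (J1 flow already set via bond 1)
β4 stroke→J1  (1-jn J1 has f-setter on 1)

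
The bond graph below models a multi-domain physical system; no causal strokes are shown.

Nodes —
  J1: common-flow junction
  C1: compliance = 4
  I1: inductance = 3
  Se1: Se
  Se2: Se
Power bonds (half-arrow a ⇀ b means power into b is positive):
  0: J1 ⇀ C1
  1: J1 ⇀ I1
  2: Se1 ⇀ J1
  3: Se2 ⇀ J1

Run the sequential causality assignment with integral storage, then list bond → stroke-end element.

b2 stroke→J1  (Se1: effort source, stroke at far end)
b3 stroke→J1  (Se2 fixes effort; stroke away)
b0 stroke→J1  (C1 integral (e out))
b1 stroke→I1  (J1 needs exactly one f-in)

β0 stroke→J1
β1 stroke→I1
β2 stroke→J1
β3 stroke→J1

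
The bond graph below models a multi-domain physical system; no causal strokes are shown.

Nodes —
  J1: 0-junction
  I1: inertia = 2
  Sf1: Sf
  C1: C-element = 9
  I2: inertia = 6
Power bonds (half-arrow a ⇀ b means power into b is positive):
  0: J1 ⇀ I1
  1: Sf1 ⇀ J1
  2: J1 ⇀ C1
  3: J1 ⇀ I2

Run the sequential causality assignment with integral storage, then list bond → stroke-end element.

β0 →I1
β1 →Sf1
β2 →J1
β3 →I2

#1 stroke→Sf1  (Sf1 (Sf) sets flow on bond)
#0 stroke→I1  (prefer integral on I1)
#2 stroke→J1  (C1: C, integral causality)
#3 stroke→I2  (J1: bond 2 brought effort, rest push out)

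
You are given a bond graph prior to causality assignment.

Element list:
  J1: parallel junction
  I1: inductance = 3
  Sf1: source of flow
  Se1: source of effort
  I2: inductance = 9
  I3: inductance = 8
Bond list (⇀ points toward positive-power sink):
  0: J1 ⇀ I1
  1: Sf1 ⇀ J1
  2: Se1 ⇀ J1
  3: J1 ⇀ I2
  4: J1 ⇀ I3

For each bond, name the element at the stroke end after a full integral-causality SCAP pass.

#1 |Sf1  (Sf1: flow source, stroke at near end)
#2 |J1  (Se1: effort source, stroke at far end)
#0 |I1  (common-e at J1 fixed by 2)
#3 |I2  (common-e at J1 fixed by 2)
#4 |I3  (0-jn J1 has e-setter on 2)

b0 →I1
b1 →Sf1
b2 →J1
b3 →I2
b4 →I3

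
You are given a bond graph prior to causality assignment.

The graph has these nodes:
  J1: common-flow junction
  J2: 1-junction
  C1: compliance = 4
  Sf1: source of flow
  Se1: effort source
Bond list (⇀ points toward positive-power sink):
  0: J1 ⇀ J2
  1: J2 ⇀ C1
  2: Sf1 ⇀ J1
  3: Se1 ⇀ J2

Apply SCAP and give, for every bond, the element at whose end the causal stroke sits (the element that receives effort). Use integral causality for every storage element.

bond 0 stroke→J1
bond 1 stroke→J2
bond 2 stroke→Sf1
bond 3 stroke→J2

b2 →Sf1  (Sf1: flow source, stroke at near end)
b3 →J2  (Se1 fixes effort; stroke away)
b0 →J1  (common-f at J1 fixed by 2)
b1 →J2  (J2: bond 0 brought flow, rest push out)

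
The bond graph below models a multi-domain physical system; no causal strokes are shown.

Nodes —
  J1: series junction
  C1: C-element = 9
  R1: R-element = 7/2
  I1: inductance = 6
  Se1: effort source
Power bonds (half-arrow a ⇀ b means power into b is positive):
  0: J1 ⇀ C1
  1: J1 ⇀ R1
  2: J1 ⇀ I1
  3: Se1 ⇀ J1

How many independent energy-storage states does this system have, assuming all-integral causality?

2  (C1, I1 all integral)

bond 3 stroke at J1  (source Se1 imposes e)
bond 0 stroke at J1  (prefer integral on C1)
bond 2 stroke at I1  (I1: I, integral causality)
bond 1 stroke at J1  (J1 flow already set via bond 2)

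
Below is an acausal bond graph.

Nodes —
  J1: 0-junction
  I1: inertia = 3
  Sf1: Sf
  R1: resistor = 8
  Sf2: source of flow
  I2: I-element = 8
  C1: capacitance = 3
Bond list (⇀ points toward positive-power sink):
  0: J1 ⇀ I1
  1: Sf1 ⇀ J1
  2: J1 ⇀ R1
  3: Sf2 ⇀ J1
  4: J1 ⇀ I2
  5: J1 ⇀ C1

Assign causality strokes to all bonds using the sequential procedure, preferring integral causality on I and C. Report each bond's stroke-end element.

β0 stroke at I1
β1 stroke at Sf1
β2 stroke at R1
β3 stroke at Sf2
β4 stroke at I2
β5 stroke at J1

#1 stroke at Sf1  (Sf1 (Sf) sets flow on bond)
#3 stroke at Sf2  (Sf2: flow source, stroke at near end)
#0 stroke at I1  (I1: I, integral causality)
#4 stroke at I2  (I2 integral (f out))
#5 stroke at J1  (C1 integral (e out))
#2 stroke at R1  (J1 effort already set via bond 5)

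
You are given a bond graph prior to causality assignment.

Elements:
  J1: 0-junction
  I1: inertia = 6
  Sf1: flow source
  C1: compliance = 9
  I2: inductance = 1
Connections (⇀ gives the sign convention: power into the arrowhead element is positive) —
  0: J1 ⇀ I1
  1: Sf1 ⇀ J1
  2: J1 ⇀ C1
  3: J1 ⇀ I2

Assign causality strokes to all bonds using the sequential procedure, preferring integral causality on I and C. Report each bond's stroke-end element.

#0 →I1
#1 →Sf1
#2 →J1
#3 →I2

bond 1 stroke at Sf1  (source Sf1 imposes f)
bond 0 stroke at I1  (I1 integral (f out))
bond 2 stroke at J1  (prefer integral on C1)
bond 3 stroke at I2  (J1 effort already set via bond 2)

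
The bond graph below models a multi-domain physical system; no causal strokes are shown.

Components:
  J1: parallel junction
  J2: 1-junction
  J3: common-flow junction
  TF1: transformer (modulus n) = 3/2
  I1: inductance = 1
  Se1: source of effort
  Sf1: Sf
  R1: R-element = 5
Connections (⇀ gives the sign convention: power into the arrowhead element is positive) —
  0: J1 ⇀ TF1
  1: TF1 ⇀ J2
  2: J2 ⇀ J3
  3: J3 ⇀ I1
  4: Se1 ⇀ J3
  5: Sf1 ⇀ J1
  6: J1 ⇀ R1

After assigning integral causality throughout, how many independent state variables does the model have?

1  (I1 all integral)

b4 |J3  (source Se1 imposes e)
b5 |Sf1  (Sf1: flow source, stroke at near end)
b3 |I1  (I1 integral (f out))
b2 |J3  (1-jn J3 has f-setter on 3)
b1 |J2  (J2: bond 2 brought flow, rest push out)
b0 |TF1  (through TF1, causality passes straight; one stroke at TF1)
b6 |J1  (closing 0-jn rule on J1)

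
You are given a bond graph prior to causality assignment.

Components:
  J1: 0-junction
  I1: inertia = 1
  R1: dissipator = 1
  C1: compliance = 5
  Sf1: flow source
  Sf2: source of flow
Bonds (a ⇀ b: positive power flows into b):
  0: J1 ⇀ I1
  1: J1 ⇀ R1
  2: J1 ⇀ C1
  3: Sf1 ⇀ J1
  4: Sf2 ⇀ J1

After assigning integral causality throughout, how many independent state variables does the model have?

bond 3 stroke→Sf1  (Sf1 fixes flow; stroke at Sf1)
bond 4 stroke→Sf2  (Sf2: flow source, stroke at near end)
bond 0 stroke→I1  (I1 integral (f out))
bond 2 stroke→J1  (C1: C, integral causality)
bond 1 stroke→R1  (common-e at J1 fixed by 2)

2  (C1, I1 all integral)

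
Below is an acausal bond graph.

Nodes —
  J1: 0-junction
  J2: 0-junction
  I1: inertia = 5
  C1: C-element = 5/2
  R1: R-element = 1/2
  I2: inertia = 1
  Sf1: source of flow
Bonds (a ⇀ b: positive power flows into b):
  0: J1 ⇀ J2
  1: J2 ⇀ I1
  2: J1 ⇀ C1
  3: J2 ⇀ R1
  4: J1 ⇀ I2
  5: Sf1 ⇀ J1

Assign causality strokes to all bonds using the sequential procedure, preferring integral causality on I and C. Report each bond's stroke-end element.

β0 stroke at J2
β1 stroke at I1
β2 stroke at J1
β3 stroke at R1
β4 stroke at I2
β5 stroke at Sf1

b5 stroke→Sf1  (Sf1 fixes flow; stroke at Sf1)
b1 stroke→I1  (I1 outputs flow p/I1)
b2 stroke→J1  (C1 outputs effort q/C1)
b0 stroke→J2  (0-jn J1 has e-setter on 2)
b4 stroke→I2  (common-e at J1 fixed by 2)
b3 stroke→R1  (common-e at J2 fixed by 0)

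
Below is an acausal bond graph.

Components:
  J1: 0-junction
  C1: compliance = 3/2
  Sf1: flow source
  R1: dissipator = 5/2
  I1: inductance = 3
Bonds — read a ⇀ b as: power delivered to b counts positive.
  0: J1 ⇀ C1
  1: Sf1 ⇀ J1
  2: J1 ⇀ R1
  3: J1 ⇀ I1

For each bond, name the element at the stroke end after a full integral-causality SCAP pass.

β0 |J1
β1 |Sf1
β2 |R1
β3 |I1

β1 stroke at Sf1  (Sf1 fixes flow; stroke at Sf1)
β0 stroke at J1  (C1 integral (e out))
β2 stroke at R1  (J1 effort already set via bond 0)
β3 stroke at I1  (J1 effort already set via bond 0)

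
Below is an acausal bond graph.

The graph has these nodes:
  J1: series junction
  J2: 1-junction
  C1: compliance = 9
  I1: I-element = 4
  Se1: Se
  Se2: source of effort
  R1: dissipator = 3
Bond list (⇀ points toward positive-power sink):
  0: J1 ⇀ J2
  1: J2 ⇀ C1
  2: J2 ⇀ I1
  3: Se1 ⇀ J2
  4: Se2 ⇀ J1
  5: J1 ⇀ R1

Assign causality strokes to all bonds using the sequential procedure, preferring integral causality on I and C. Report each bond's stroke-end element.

bond 3 stroke→J2  (source Se1 imposes e)
bond 4 stroke→J1  (Se2 (Se) sets effort on bond)
bond 1 stroke→J2  (C1: C, integral causality)
bond 2 stroke→I1  (I1 outputs flow p/I1)
bond 0 stroke→J2  (J2 flow already set via bond 2)
bond 5 stroke→J1  (J1 flow already set via bond 0)

β0 →J2
β1 →J2
β2 →I1
β3 →J2
β4 →J1
β5 →J1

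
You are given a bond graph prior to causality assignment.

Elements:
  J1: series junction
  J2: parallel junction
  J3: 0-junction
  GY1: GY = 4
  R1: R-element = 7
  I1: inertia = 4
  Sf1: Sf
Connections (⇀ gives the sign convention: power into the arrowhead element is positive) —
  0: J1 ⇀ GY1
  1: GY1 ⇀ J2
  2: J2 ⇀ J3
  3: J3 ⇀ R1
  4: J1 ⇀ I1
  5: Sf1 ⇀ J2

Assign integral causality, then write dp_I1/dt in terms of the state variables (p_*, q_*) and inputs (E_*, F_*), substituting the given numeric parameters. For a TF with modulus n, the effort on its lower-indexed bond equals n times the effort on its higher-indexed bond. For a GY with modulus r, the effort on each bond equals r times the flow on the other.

dp_I1/dt = 4*F_Sf1 - 4*p_I1/7

b5 stroke at Sf1  (Sf1: flow source, stroke at near end)
b4 stroke at I1  (prefer integral on I1)
b0 stroke at J1  (J1 flow already set via bond 4)
b1 stroke at J2  (GY1: gyrator matches bond 0)
b2 stroke at J3  (common-e at J2 fixed by 1)
b3 stroke at R1  (0-jn J3 has e-setter on 2)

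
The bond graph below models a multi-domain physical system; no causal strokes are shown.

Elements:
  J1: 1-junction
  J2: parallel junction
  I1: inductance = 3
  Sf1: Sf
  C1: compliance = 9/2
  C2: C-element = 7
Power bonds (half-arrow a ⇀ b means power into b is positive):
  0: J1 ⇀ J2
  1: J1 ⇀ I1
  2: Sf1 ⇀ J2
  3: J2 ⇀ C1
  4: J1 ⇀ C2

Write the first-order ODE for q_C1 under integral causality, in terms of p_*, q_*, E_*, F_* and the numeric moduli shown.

bond 2 stroke→Sf1  (Sf1 (Sf) sets flow on bond)
bond 1 stroke→I1  (I1 integral (f out))
bond 0 stroke→J1  (J1 flow already set via bond 1)
bond 4 stroke→J1  (1-jn J1 has f-setter on 1)
bond 3 stroke→J2  (J2: last free bond brings effort in)

dq_C1/dt = F_Sf1 + p_I1/3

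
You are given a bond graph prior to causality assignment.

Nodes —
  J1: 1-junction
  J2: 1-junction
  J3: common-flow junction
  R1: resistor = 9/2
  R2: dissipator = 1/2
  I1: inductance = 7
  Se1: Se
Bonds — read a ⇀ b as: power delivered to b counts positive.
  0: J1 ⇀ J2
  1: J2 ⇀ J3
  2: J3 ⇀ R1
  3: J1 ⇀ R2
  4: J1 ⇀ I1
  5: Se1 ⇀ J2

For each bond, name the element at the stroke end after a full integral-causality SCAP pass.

β5 stroke→J2  (Se1: effort source, stroke at far end)
β4 stroke→I1  (prefer integral on I1)
β0 stroke→J1  (1-jn J1 has f-setter on 4)
β3 stroke→J1  (J1: bond 4 brought flow, rest push out)
β1 stroke→J2  (J2 flow already set via bond 0)
β2 stroke→J3  (common-f at J3 fixed by 1)

b0 →J1
b1 →J2
b2 →J3
b3 →J1
b4 →I1
b5 →J2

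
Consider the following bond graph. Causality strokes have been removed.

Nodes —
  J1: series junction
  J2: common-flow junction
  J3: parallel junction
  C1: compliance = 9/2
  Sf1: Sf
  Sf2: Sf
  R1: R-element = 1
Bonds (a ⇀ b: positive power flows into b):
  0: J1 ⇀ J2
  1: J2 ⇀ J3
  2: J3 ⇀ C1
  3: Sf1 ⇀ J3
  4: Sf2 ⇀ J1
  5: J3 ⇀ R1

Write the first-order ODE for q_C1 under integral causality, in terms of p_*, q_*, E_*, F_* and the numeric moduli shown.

dq_C1/dt = F_Sf1 + F_Sf2 - 2*q_C1/9

#3 stroke at Sf1  (Sf1: flow source, stroke at near end)
#4 stroke at Sf2  (source Sf2 imposes f)
#0 stroke at J1  (J1 flow already set via bond 4)
#1 stroke at J2  (J2: bond 0 brought flow, rest push out)
#2 stroke at J3  (C1: C, integral causality)
#5 stroke at R1  (J3: bond 2 brought effort, rest push out)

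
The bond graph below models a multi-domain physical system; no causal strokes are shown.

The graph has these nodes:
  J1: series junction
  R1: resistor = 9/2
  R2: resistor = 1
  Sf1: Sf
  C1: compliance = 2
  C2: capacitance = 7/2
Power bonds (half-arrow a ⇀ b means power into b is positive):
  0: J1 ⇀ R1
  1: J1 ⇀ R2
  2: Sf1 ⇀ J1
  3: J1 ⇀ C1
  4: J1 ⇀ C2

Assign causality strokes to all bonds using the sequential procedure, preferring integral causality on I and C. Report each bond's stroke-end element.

bond 0 →J1
bond 1 →J1
bond 2 →Sf1
bond 3 →J1
bond 4 →J1

b2 stroke→Sf1  (Sf1 fixes flow; stroke at Sf1)
b0 stroke→J1  (J1: bond 2 brought flow, rest push out)
b1 stroke→J1  (J1 flow already set via bond 2)
b3 stroke→J1  (common-f at J1 fixed by 2)
b4 stroke→J1  (J1: bond 2 brought flow, rest push out)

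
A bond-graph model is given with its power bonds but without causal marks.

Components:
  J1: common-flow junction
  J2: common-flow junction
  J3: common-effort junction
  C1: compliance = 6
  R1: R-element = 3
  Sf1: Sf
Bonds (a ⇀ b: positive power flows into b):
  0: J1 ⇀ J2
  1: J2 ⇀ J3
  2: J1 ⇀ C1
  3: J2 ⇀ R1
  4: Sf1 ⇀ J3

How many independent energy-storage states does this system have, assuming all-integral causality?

1  (C1 all integral)

#4 →Sf1  (Sf1 fixes flow; stroke at Sf1)
#1 →J3  (only one effort-in slot at J3)
#0 →J2  (J2: bond 1 brought flow, rest push out)
#3 →J2  (1-jn J2 has f-setter on 1)
#2 →J1  (J1: bond 0 brought flow, rest push out)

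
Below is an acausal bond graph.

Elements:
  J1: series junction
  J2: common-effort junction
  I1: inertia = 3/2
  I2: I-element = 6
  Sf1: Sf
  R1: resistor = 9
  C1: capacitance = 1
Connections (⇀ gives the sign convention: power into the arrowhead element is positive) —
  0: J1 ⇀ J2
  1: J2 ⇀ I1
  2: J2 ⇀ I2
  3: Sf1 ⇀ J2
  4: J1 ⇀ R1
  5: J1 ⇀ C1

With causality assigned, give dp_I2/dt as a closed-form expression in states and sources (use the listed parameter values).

dp_I2/dt = 9*F_Sf1 - 6*p_I1 - 3*p_I2/2 - q_C1

β3 stroke at Sf1  (Sf1: flow source, stroke at near end)
β1 stroke at I1  (I1 integral (f out))
β2 stroke at I2  (I2 outputs flow p/I2)
β0 stroke at J2  (J2: last free bond brings effort in)
β4 stroke at J1  (J1 flow already set via bond 0)
β5 stroke at J1  (J1 flow already set via bond 0)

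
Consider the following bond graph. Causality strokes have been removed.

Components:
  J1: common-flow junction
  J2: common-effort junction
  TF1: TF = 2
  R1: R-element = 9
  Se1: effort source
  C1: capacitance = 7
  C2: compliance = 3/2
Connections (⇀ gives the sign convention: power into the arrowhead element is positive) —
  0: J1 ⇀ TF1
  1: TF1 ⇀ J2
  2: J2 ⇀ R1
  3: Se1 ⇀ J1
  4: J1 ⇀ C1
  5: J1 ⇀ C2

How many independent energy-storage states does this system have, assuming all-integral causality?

2  (C1, C2 all integral)

β3 stroke at J1  (source Se1 imposes e)
β4 stroke at J1  (C1: C, integral causality)
β5 stroke at J1  (prefer integral on C2)
β0 stroke at TF1  (J1 needs exactly one f-in)
β1 stroke at J2  (TF TF1: opposite of bond 0)
β2 stroke at R1  (J2 effort already set via bond 1)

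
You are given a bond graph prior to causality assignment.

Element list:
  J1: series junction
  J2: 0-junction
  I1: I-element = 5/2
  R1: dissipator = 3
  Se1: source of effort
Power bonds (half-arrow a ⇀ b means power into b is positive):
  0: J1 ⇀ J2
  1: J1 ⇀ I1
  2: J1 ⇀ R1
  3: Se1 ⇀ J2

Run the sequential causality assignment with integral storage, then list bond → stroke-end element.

#3 stroke at J2  (source Se1 imposes e)
#0 stroke at J1  (common-e at J2 fixed by 3)
#1 stroke at I1  (I1 outputs flow p/I1)
#2 stroke at J1  (J1 flow already set via bond 1)

#0 |J1
#1 |I1
#2 |J1
#3 |J2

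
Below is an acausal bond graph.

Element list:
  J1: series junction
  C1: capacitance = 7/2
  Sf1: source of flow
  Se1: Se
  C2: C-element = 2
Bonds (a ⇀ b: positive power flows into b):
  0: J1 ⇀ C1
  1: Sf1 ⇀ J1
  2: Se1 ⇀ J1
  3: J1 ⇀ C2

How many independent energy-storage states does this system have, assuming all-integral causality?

b1 →Sf1  (Sf1 fixes flow; stroke at Sf1)
b2 →J1  (Se1: effort source, stroke at far end)
b0 →J1  (J1 flow already set via bond 1)
b3 →J1  (J1 flow already set via bond 1)

2  (C1, C2 all integral)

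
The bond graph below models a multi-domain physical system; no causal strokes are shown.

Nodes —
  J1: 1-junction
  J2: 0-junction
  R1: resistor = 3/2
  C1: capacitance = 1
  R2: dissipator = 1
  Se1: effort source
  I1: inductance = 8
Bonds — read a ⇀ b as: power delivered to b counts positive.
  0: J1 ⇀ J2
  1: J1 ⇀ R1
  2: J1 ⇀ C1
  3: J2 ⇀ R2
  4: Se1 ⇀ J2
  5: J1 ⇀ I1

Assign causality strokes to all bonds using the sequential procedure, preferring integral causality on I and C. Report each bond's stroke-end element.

b4 →J2  (Se1 fixes effort; stroke away)
b0 →J1  (J2: bond 4 brought effort, rest push out)
b3 →R2  (J2 effort already set via bond 4)
b2 →J1  (C1: C, integral causality)
b5 →I1  (prefer integral on I1)
b1 →J1  (J1 flow already set via bond 5)

bond 0 |J1
bond 1 |J1
bond 2 |J1
bond 3 |R2
bond 4 |J2
bond 5 |I1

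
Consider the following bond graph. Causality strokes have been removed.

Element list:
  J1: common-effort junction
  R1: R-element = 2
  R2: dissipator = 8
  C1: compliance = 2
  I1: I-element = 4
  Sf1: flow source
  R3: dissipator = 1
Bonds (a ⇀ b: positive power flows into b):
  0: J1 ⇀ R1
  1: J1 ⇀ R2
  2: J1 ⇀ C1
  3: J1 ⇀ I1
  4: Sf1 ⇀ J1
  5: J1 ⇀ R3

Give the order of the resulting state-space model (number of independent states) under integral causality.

b4 →Sf1  (Sf1 (Sf) sets flow on bond)
b2 →J1  (C1 outputs effort q/C1)
b0 →R1  (J1: bond 2 brought effort, rest push out)
b1 →R2  (J1 effort already set via bond 2)
b3 →I1  (J1 effort already set via bond 2)
b5 →R3  (J1 effort already set via bond 2)

2  (C1, I1 all integral)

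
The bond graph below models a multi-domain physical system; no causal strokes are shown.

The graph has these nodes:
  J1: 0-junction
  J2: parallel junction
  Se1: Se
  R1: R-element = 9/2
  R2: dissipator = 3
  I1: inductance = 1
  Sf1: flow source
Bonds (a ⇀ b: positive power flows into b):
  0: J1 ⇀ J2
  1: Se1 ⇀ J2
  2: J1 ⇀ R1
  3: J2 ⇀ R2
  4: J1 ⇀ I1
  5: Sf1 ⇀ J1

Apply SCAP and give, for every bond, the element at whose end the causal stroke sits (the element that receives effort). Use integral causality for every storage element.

β0 stroke→J1
β1 stroke→J2
β2 stroke→R1
β3 stroke→R2
β4 stroke→I1
β5 stroke→Sf1

#1 |J2  (Se1: effort source, stroke at far end)
#5 |Sf1  (Sf1 fixes flow; stroke at Sf1)
#0 |J1  (0-jn J2 has e-setter on 1)
#3 |R2  (0-jn J2 has e-setter on 1)
#2 |R1  (J1 effort already set via bond 0)
#4 |I1  (0-jn J1 has e-setter on 0)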